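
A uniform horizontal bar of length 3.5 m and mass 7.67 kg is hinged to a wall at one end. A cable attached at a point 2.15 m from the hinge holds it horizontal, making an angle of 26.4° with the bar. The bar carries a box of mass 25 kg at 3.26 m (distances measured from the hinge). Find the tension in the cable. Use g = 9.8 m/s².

T ≈ 973 N

Choose the hinge as the axis so the unknown hinge reaction has zero arm there.
Beam weight: 7.67 × 9.8 = 75.17 N down at 1.75 m → arm 1.75 m, τ = 75.17 × 1.75 = 131.5 N·m clockwise.
Box: 25 × 9.8 = 245 N down at 3.26 m → arm 3.26 m, τ = 245 × 3.26 = 798.7 N·m clockwise.
Total clockwise load moment = 930.2 N·m.
The cable tension T acts at 2.15 m; only its component perpendicular to the bar, T sinθ, produces torque. sin 26.4° = 0.4446.
Balancing moments: T × 2.15 × 0.4446 = 930.2, giving T = 930.2 / 0.9559 = 973 N.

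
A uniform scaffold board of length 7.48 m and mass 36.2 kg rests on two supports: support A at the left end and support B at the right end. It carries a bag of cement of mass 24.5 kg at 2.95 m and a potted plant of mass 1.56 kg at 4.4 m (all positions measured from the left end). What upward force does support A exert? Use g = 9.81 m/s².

R_A ≈ 329 N

Take moments about support B.
Beam weight: 36.2 × 9.81 = 355.1 N down at 3.74 m → arm 3.74 m, τ = 355.1 × 3.74 = 1328 N·m counterclockwise.
Bag of cement: 24.5 × 9.81 = 240.3 N down at 2.95 m → arm 4.53 m, τ = 240.3 × 4.53 = 1089 N·m counterclockwise.
Potted plant: 1.56 × 9.81 = 15.3 N down at 4.4 m → arm 3.08 m, τ = 15.3 × 3.08 = 47.12 N·m counterclockwise.
Net load moment about support B = 2464 N·m counterclockwise.
Reaction R at support A is upward at 0 m, arm 7.48 m → moment R × 7.48 clockwise.
For rotational equilibrium, R × 7.48 = 2464, so R = 329 N.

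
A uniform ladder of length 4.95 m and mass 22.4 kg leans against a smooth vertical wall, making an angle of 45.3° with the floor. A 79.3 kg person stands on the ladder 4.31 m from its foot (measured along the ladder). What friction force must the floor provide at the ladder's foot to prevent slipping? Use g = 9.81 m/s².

f ≈ 779 N

About the foot of the ladder:
Ladder weight 22.4×9.81 = 219.7 N acts at 2.475 m along the ladder; its horizontal arm is 2.475·cos45.3° = 1.741 m → τ = 382.5 N·m clockwise.
Person: 79.3×9.81 = 777.9 N at 4.31 m → arm 3.032 m → τ = 2359 N·m clockwise.
Wall normal N acts horizontally at the top; its moment arm is the height L sinθ = 4.95·sin45.3° = 3.518 m, counterclockwise.
Balancing moments: N × 3.518 = 2742, giving N = 779 N.
ΣFx = 0: friction at the foot balances the wall's push, so f = N_wall = 779 N.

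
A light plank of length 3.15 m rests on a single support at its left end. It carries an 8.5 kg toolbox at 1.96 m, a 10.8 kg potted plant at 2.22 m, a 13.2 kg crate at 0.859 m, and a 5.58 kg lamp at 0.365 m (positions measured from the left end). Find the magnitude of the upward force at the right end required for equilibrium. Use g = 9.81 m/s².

Taking torques about the left end:
Toolbox: 8.5 × 9.81 = 83.39 N down at 1.96 m → arm 1.96 m, τ = 83.39 × 1.96 = 163.4 N·m clockwise.
Potted plant: 10.8 × 9.81 = 105.9 N down at 2.22 m → arm 2.22 m, τ = 105.9 × 2.22 = 235.1 N·m clockwise.
Crate: 13.2 × 9.81 = 129.5 N down at 0.859 m → arm 0.859 m, τ = 129.5 × 0.859 = 111.2 N·m clockwise.
Lamp: 5.58 × 9.81 = 54.74 N down at 0.365 m → arm 0.365 m, τ = 54.74 × 0.365 = 19.98 N·m clockwise.
Net moment of the loads = 529.7 N·m clockwise.
The upward force F acts at the right end, arm 3.15 m, giving F × 3.15 counterclockwise.
Στ = 0 ⇒ F × 3.15 = 529.7 ⇒ F = 529.7 / 3.15 = 168 N.

F ≈ 168 N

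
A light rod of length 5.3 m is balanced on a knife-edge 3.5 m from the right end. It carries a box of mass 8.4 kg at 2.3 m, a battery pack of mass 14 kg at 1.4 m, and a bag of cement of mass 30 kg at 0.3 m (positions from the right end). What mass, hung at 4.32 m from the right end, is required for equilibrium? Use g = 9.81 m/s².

Take moments about the knife-edge (at 3.5 m from the right end).
Box: 8.4 × 9.81 = 82.4 N down at 2.3 m → arm 1.2 m, τ = 82.4 × 1.2 = 98.88 N·m clockwise.
Battery pack: 14 × 9.81 = 137.3 N down at 1.4 m → arm 2.1 m, τ = 137.3 × 2.1 = 288.3 N·m clockwise.
Bag of cement: 30 × 9.81 = 294.3 N down at 0.3 m → arm 3.2 m, τ = 294.3 × 3.2 = 941.8 N·m clockwise.
Net moment of known loads = 1329 N·m clockwise.
An unknown mass m at 4.32 m has arm 0.82 m; its moment is m·g·0.82 counterclockwise.
Στ = 0 ⇒ m × 9.81 × 0.82 = 1329 ⇒ m = 1329 / (9.81 × 0.82) = 165 kg.

m ≈ 165 kg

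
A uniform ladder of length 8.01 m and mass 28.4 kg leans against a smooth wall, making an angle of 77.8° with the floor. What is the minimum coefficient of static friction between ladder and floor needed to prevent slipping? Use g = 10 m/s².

μ_min ≈ 0.108

Sum moments about the foot of the ladder (the floor normal and friction both act there and drop out).
Ladder weight 28.4×10 = 284 N acts at 4.005 m along the ladder; its horizontal arm is 4.005·cos77.8° = 0.8464 m → τ = 240.4 N·m clockwise.
Wall normal N acts horizontally at the top; its moment arm is the height L sinθ = 8.01·sin77.8° = 7.829 m, counterclockwise.
Setting net torque to zero: N × 7.829 = 240.4 → N = 30.71 N.
ΣFx = 0 ⇒ f = N_wall = 30.71 N. ΣFy = 0 ⇒ N_floor = 284 N.
μ_min = f / N_floor = 30.71 / 284 = 0.108.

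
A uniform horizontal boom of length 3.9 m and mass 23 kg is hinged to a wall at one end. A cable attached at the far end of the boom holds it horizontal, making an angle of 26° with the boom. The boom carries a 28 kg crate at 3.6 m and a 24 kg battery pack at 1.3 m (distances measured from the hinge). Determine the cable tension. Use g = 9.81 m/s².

Choose the hinge as the axis so the unknown hinge reaction has zero arm there.
Beam weight: 23 × 9.81 = 225.6 N down at 1.95 m → arm 1.95 m, τ = 225.6 × 1.95 = 439.9 N·m clockwise.
Crate: 28 × 9.81 = 274.7 N down at 3.6 m → arm 3.6 m, τ = 274.7 × 3.6 = 988.9 N·m clockwise.
Battery pack: 24 × 9.81 = 235.4 N down at 1.3 m → arm 1.3 m, τ = 235.4 × 1.3 = 306 N·m clockwise.
Total clockwise load moment = 1735 N·m.
The cable tension T acts at 3.9 m; only its component perpendicular to the boom, T sinθ, produces torque. sin 26° = 0.4384.
Balancing moments: T × 3.9 × 0.4384 = 1735, giving T = 1735 / 1.71 = 1010 N.

T ≈ 1010 N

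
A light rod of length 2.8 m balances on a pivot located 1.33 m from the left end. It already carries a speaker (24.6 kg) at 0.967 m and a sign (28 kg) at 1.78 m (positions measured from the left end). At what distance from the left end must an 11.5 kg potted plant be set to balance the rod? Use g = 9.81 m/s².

x ≈ 1.01 m from the left end

Choose the pivot (at 1.33 m from the left end) as the axis so the support reaction has zero arm there.
Speaker: 24.6 × 9.81 = 241.3 N down at 0.967 m → arm 0.363 m, τ = 241.3 × 0.363 = 87.59 N·m counterclockwise.
Sign: 28 × 9.81 = 274.7 N down at 1.78 m → arm 0.45 m, τ = 274.7 × 0.45 = 123.6 N·m clockwise.
Net moment of existing loads = 36.01 N·m clockwise.
The potted plant weighs 11.5 × 9.81 = 112.8 N and must supply an equal counterclockwise moment, so its lever arm about the pivot is 36.01 / 112.8 = 0.319 m.
That puts it at 1.33 − 0.319 = 1.01 m from the left end.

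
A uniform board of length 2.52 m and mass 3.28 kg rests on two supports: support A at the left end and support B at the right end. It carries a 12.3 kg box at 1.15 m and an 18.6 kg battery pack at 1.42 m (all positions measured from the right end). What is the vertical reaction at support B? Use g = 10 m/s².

Take moments about support A.
Beam weight: 3.28 × 10 = 32.8 N down at 1.26 m → arm 1.26 m, τ = 32.8 × 1.26 = 41.33 N·m clockwise.
Box: 12.3 × 10 = 123 N down at 1.15 m → arm 1.37 m, τ = 123 × 1.37 = 168.5 N·m clockwise.
Battery pack: 18.6 × 10 = 186 N down at 1.42 m → arm 1.1 m, τ = 186 × 1.1 = 204.6 N·m clockwise.
Net load moment about support A = 414.4 N·m clockwise.
Reaction R at support B is upward at 0 m, arm 2.52 m → moment R × 2.52 counterclockwise.
Setting net torque to zero: R × 2.52 = 414.4 → R = 164 N.

R_B ≈ 164 N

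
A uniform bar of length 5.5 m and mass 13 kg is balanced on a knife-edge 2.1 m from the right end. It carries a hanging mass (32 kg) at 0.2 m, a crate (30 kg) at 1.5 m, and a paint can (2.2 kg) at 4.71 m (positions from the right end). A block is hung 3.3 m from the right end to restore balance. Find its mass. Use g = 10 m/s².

Choose the knife-edge (at 2.1 m from the right end) as the axis so the support reaction has zero arm there.
Beam weight: 13 × 10 = 130 N down at 2.75 m → arm 0.65 m, τ = 130 × 0.65 = 84.5 N·m counterclockwise.
Hanging mass: 32 × 10 = 320 N down at 0.2 m → arm 1.9 m, τ = 320 × 1.9 = 608 N·m clockwise.
Crate: 30 × 10 = 300 N down at 1.5 m → arm 0.6 m, τ = 300 × 0.6 = 180 N·m clockwise.
Paint can: 2.2 × 10 = 22 N down at 4.71 m → arm 2.61 m, τ = 22 × 2.61 = 57.42 N·m counterclockwise.
Net moment of known loads = 646.1 N·m clockwise.
An unknown mass m at 3.3 m has arm 1.2 m; its moment is m·g·1.2 counterclockwise.
Balancing moments: m × 10 × 1.2 = 646.1, giving m = 646.1 / (10 × 1.2) = 53.8 kg.

m ≈ 53.8 kg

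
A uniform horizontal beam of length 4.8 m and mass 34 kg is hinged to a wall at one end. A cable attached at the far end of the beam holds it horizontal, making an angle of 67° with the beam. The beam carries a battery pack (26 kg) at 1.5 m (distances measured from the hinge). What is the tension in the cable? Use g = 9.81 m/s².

Taking torques about the hinge:
Beam weight: 34 × 9.81 = 333.5 N down at 2.4 m → arm 2.4 m, τ = 333.5 × 2.4 = 800.4 N·m clockwise.
Battery pack: 26 × 9.81 = 255.1 N down at 1.5 m → arm 1.5 m, τ = 255.1 × 1.5 = 382.6 N·m clockwise.
Total clockwise load moment = 1183 N·m.
The cable tension T acts at 4.8 m; only its component perpendicular to the beam, T sinθ, produces torque. sin 67° = 0.9205.
For rotational equilibrium, T × 4.8 × 0.9205 = 1183, so T = 1183 / 4.418 = 268 N.

T ≈ 268 N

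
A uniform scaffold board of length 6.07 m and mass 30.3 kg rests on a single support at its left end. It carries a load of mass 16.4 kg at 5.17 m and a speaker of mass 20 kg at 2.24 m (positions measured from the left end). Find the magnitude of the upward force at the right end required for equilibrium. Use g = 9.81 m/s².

F ≈ 358 N

Take moments about the left end.
Beam weight: 30.3 × 9.81 = 297.2 N down at 3.035 m → arm 3.035 m, τ = 297.2 × 3.035 = 902 N·m clockwise.
Load: 16.4 × 9.81 = 160.9 N down at 5.17 m → arm 5.17 m, τ = 160.9 × 5.17 = 831.9 N·m clockwise.
Speaker: 20 × 9.81 = 196.2 N down at 2.24 m → arm 2.24 m, τ = 196.2 × 2.24 = 439.5 N·m clockwise.
Net moment of the loads = 2173 N·m clockwise.
The upward force F acts at the right end, arm 6.07 m, giving F × 6.07 counterclockwise.
Στ = 0 ⇒ F × 6.07 = 2173 ⇒ F = 2173 / 6.07 = 358 N.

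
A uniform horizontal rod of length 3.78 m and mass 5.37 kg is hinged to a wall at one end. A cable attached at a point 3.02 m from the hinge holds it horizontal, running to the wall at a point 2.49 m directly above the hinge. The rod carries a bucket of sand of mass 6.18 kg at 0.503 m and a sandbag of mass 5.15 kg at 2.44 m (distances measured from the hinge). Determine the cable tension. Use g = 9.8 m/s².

Choose the hinge as the axis so the unknown hinge reaction has zero arm there.
Beam weight: 5.37 × 9.8 = 52.63 N down at 1.89 m → arm 1.89 m, τ = 52.63 × 1.89 = 99.47 N·m clockwise.
Bucket of sand: 6.18 × 9.8 = 60.56 N down at 0.503 m → arm 0.503 m, τ = 60.56 × 0.503 = 30.46 N·m clockwise.
Sandbag: 5.15 × 9.8 = 50.47 N down at 2.44 m → arm 2.44 m, τ = 50.47 × 2.44 = 123.1 N·m clockwise.
Total clockwise load moment = 253 N·m.
The cable tension T acts at 3.02 m; only its component perpendicular to the rod, T sinθ, produces torque. sinθ = h/√(h²+d²) = 2.49/√(2.49²+3.02²) = 0.6362.
For rotational equilibrium, T × 3.02 × 0.6362 = 253, so T = 253 / 1.921 = 132 N.

T ≈ 132 N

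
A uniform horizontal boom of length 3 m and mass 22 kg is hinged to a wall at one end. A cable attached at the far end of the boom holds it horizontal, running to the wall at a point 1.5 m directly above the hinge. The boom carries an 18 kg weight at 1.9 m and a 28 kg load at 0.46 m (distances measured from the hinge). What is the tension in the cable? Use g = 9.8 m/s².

Taking torques about the hinge:
Beam weight: 22 × 9.8 = 215.6 N down at 1.5 m → arm 1.5 m, τ = 215.6 × 1.5 = 323.4 N·m clockwise.
Weight: 18 × 9.8 = 176.4 N down at 1.9 m → arm 1.9 m, τ = 176.4 × 1.9 = 335.2 N·m clockwise.
Load: 28 × 9.8 = 274.4 N down at 0.46 m → arm 0.46 m, τ = 274.4 × 0.46 = 126.2 N·m clockwise.
Total clockwise load moment = 784.8 N·m.
The cable tension T acts at 3 m; only its component perpendicular to the boom, T sinθ, produces torque. sinθ = h/√(h²+d²) = 1.5/√(1.5²+3²) = 0.4472.
For rotational equilibrium, T × 3 × 0.4472 = 784.8, so T = 784.8 / 1.342 = 585 N.

T ≈ 585 N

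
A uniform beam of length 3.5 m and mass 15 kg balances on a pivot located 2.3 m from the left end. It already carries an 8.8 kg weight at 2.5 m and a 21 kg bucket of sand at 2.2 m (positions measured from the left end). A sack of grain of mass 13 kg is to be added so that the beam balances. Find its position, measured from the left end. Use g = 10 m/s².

x ≈ 2.96 m from the left end

Take moments about the pivot (at 2.3 m from the left end).
Beam weight: 15 × 10 = 150 N down at 1.75 m → arm 0.55 m, τ = 150 × 0.55 = 82.5 N·m counterclockwise.
Weight: 8.8 × 10 = 88 N down at 2.5 m → arm 0.2 m, τ = 88 × 0.2 = 17.6 N·m clockwise.
Bucket of sand: 21 × 10 = 210 N down at 2.2 m → arm 0.1 m, τ = 210 × 0.1 = 21 N·m counterclockwise.
Net moment of existing loads = 85.9 N·m counterclockwise.
The sack of grain weighs 13 × 10 = 130 N and must supply an equal clockwise moment, so its lever arm about the pivot is 85.9 / 130 = 0.661 m.
That puts it at 2.3 + 0.661 = 2.96 m from the left end.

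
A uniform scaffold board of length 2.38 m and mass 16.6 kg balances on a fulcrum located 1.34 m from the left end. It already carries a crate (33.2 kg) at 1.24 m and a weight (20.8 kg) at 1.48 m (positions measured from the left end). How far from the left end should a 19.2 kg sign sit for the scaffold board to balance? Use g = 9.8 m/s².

Taking torques about the fulcrum (at 1.34 m from the left end):
Beam weight: 16.6 × 9.8 = 162.7 N down at 1.19 m → arm 0.15 m, τ = 162.7 × 0.15 = 24.4 N·m counterclockwise.
Crate: 33.2 × 9.8 = 325.4 N down at 1.24 m → arm 0.1 m, τ = 325.4 × 0.1 = 32.54 N·m counterclockwise.
Weight: 20.8 × 9.8 = 203.8 N down at 1.48 m → arm 0.14 m, τ = 203.8 × 0.14 = 28.53 N·m clockwise.
Net moment of existing loads = 28.41 N·m counterclockwise.
The sign weighs 19.2 × 9.8 = 188.2 N and must supply an equal clockwise moment, so its lever arm about the fulcrum is 28.41 / 188.2 = 0.151 m.
That puts it at 1.34 + 0.151 = 1.49 m from the left end.

x ≈ 1.49 m from the left end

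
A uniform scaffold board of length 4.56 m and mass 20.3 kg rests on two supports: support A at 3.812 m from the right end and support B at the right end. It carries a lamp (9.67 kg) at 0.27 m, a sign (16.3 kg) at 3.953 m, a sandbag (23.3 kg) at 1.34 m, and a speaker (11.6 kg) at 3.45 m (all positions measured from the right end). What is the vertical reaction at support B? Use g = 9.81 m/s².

Take moments about support A.
Beam weight: 20.3 × 9.81 = 199.1 N down at 2.28 m → arm 1.532 m, τ = 199.1 × 1.532 = 305 N·m clockwise.
Lamp: 9.67 × 9.81 = 94.86 N down at 0.27 m → arm 3.542 m, τ = 94.86 × 3.542 = 336 N·m clockwise.
Sign: 16.3 × 9.81 = 159.9 N down at 3.953 m → arm 0.141 m, τ = 159.9 × 0.141 = 22.55 N·m counterclockwise.
Sandbag: 23.3 × 9.81 = 228.6 N down at 1.34 m → arm 2.472 m, τ = 228.6 × 2.472 = 565.1 N·m clockwise.
Speaker: 11.6 × 9.81 = 113.8 N down at 3.45 m → arm 0.362 m, τ = 113.8 × 0.362 = 41.2 N·m clockwise.
Net load moment about support A = 1225 N·m clockwise.
Reaction R at support B is upward at 0 m, arm 3.812 m → moment R × 3.812 counterclockwise.
Balancing moments: R × 3.812 = 1225, giving R = 321 N.

R_B ≈ 321 N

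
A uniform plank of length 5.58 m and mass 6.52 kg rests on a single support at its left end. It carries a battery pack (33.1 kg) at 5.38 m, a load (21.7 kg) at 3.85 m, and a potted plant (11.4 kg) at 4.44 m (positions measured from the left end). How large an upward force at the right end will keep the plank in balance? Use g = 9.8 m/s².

F ≈ 580 N

Take moments about the left end.
Beam weight: 6.52 × 9.8 = 63.9 N down at 2.79 m → arm 2.79 m, τ = 63.9 × 2.79 = 178.3 N·m clockwise.
Battery pack: 33.1 × 9.8 = 324.4 N down at 5.38 m → arm 5.38 m, τ = 324.4 × 5.38 = 1745 N·m clockwise.
Load: 21.7 × 9.8 = 212.7 N down at 3.85 m → arm 3.85 m, τ = 212.7 × 3.85 = 818.9 N·m clockwise.
Potted plant: 11.4 × 9.8 = 111.7 N down at 4.44 m → arm 4.44 m, τ = 111.7 × 4.44 = 495.9 N·m clockwise.
Net moment of the loads = 3238 N·m clockwise.
The upward force F acts at the right end, arm 5.58 m, giving F × 5.58 counterclockwise.
Setting net torque to zero: F × 5.58 = 3238 → F = 3238 / 5.58 = 580 N.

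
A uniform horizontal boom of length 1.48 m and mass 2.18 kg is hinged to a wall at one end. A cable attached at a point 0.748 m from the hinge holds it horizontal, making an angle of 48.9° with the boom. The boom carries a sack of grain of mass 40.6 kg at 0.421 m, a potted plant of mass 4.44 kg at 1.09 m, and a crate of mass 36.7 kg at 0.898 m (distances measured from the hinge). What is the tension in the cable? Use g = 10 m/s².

Sum moments about the hinge (the unknown hinge reaction has zero arm there).
Beam weight: 2.18 × 10 = 21.8 N down at 0.74 m → arm 0.74 m, τ = 21.8 × 0.74 = 16.13 N·m clockwise.
Sack of grain: 40.6 × 10 = 406 N down at 0.421 m → arm 0.421 m, τ = 406 × 0.421 = 170.9 N·m clockwise.
Potted plant: 4.44 × 10 = 44.4 N down at 1.09 m → arm 1.09 m, τ = 44.4 × 1.09 = 48.4 N·m clockwise.
Crate: 36.7 × 10 = 367 N down at 0.898 m → arm 0.898 m, τ = 367 × 0.898 = 329.6 N·m clockwise.
Total clockwise load moment = 565 N·m.
The cable tension T acts at 0.748 m; only its component perpendicular to the boom, T sinθ, produces torque. sin 48.9° = 0.7536.
Setting net torque to zero: T × 0.748 × 0.7536 = 565 → T = 565 / 0.5637 = 1000 N.

T ≈ 1000 N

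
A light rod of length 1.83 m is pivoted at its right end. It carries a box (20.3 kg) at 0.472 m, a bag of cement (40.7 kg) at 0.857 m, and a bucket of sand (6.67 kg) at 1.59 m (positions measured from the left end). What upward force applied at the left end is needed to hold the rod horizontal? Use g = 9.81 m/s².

F ≈ 369 N

Taking torques about the right end:
Box: 20.3 × 9.81 = 199.1 N down at 0.472 m → arm 1.358 m, τ = 199.1 × 1.358 = 270.4 N·m counterclockwise.
Bag of cement: 40.7 × 9.81 = 399.3 N down at 0.857 m → arm 0.973 m, τ = 399.3 × 0.973 = 388.5 N·m counterclockwise.
Bucket of sand: 6.67 × 9.81 = 65.43 N down at 1.59 m → arm 0.24 m, τ = 65.43 × 0.24 = 15.7 N·m counterclockwise.
Net moment of the loads = 674.6 N·m counterclockwise.
The upward force F acts at the left end, arm 1.83 m, giving F × 1.83 clockwise.
Setting net torque to zero: F × 1.83 = 674.6 → F = 674.6 / 1.83 = 369 N.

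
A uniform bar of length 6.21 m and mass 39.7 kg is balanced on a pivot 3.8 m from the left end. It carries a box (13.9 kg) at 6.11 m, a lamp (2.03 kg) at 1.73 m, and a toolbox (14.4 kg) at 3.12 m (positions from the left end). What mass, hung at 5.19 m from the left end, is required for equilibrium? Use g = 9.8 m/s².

m ≈ 6.82 kg

Choose the pivot (at 3.8 m from the left end) as the axis so the support reaction has zero arm there.
Beam weight: 39.7 × 9.8 = 389.1 N down at 3.105 m → arm 0.695 m, τ = 389.1 × 0.695 = 270.4 N·m counterclockwise.
Box: 13.9 × 9.8 = 136.2 N down at 6.11 m → arm 2.31 m, τ = 136.2 × 2.31 = 314.6 N·m clockwise.
Lamp: 2.03 × 9.8 = 19.89 N down at 1.73 m → arm 2.07 m, τ = 19.89 × 2.07 = 41.17 N·m counterclockwise.
Toolbox: 14.4 × 9.8 = 141.1 N down at 3.12 m → arm 0.68 m, τ = 141.1 × 0.68 = 95.95 N·m counterclockwise.
Net moment of known loads = 92.92 N·m counterclockwise.
An unknown mass m at 5.19 m has arm 1.39 m; its moment is m·g·1.39 clockwise.
For rotational equilibrium, m × 9.8 × 1.39 = 92.92, so m = 92.92 / (9.8 × 1.39) = 6.82 kg.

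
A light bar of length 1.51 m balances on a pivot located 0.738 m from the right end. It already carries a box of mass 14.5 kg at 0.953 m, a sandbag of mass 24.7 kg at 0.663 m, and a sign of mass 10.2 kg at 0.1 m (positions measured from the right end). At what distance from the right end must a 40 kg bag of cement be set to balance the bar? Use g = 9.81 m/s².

Take moments about the pivot (at 0.738 m from the right end).
Box: 14.5 × 9.81 = 142.2 N down at 0.953 m → arm 0.215 m, τ = 142.2 × 0.215 = 30.57 N·m counterclockwise.
Sandbag: 24.7 × 9.81 = 242.3 N down at 0.663 m → arm 0.075 m, τ = 242.3 × 0.075 = 18.17 N·m clockwise.
Sign: 10.2 × 9.81 = 100.1 N down at 0.1 m → arm 0.638 m, τ = 100.1 × 0.638 = 63.86 N·m clockwise.
Net moment of existing loads = 51.46 N·m clockwise.
The bag of cement weighs 40 × 9.81 = 392.4 N and must supply an equal counterclockwise moment, so its lever arm about the pivot is 51.46 / 392.4 = 0.131 m.
That puts it at 0.738 + 0.131 = 0.869 m from the right end.

x ≈ 0.869 m from the right end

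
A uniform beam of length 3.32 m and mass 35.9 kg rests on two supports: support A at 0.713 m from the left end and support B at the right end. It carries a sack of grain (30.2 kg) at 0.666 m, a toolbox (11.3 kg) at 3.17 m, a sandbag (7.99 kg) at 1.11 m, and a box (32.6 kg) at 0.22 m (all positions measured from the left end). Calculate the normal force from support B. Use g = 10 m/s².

R_B ≈ 182 N

Taking torques about support A:
Beam weight: 35.9 × 10 = 359 N down at 1.66 m → arm 0.947 m, τ = 359 × 0.947 = 340 N·m clockwise.
Sack of grain: 30.2 × 10 = 302 N down at 0.666 m → arm 0.047 m, τ = 302 × 0.047 = 14.19 N·m counterclockwise.
Toolbox: 11.3 × 10 = 113 N down at 3.17 m → arm 2.457 m, τ = 113 × 2.457 = 277.6 N·m clockwise.
Sandbag: 7.99 × 10 = 79.9 N down at 1.11 m → arm 0.397 m, τ = 79.9 × 0.397 = 31.72 N·m clockwise.
Box: 32.6 × 10 = 326 N down at 0.22 m → arm 0.493 m, τ = 326 × 0.493 = 160.7 N·m counterclockwise.
Net load moment about support A = 474.4 N·m clockwise.
Reaction R at support B is upward at 3.32 m, arm 2.607 m → moment R × 2.607 counterclockwise.
Balancing moments: R × 2.607 = 474.4, giving R = 182 N.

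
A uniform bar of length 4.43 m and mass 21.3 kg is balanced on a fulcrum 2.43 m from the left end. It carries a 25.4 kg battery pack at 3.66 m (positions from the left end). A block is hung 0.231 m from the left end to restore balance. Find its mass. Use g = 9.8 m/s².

Taking torques about the fulcrum (at 2.43 m from the left end):
Beam weight: 21.3 × 9.8 = 208.7 N down at 2.215 m → arm 0.215 m, τ = 208.7 × 0.215 = 44.87 N·m counterclockwise.
Battery pack: 25.4 × 9.8 = 248.9 N down at 3.66 m → arm 1.23 m, τ = 248.9 × 1.23 = 306.1 N·m clockwise.
Net moment of known loads = 261.2 N·m clockwise.
An unknown mass m at 0.231 m has arm 2.199 m; its moment is m·g·2.199 counterclockwise.
Στ = 0 ⇒ m × 9.8 × 2.199 = 261.2 ⇒ m = 261.2 / (9.8 × 2.199) = 12.1 kg.

m ≈ 12.1 kg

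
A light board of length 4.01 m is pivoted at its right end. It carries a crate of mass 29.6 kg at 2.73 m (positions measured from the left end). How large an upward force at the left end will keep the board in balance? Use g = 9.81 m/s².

F ≈ 92.7 N

Taking torques about the right end:
Crate: 29.6 × 9.81 = 290.4 N down at 2.73 m → arm 1.28 m, τ = 290.4 × 1.28 = 371.7 N·m counterclockwise.
Net moment of the loads = 371.7 N·m counterclockwise.
The upward force F acts at the left end, arm 4.01 m, giving F × 4.01 clockwise.
Setting net torque to zero: F × 4.01 = 371.7 → F = 371.7 / 4.01 = 92.7 N.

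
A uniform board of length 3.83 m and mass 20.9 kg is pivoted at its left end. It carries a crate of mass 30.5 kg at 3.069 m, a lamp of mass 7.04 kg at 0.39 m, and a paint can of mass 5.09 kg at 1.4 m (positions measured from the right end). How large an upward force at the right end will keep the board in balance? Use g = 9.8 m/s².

F ≈ 255 N

Taking torques about the left end:
Beam weight: 20.9 × 9.8 = 204.8 N down at 1.915 m → arm 1.915 m, τ = 204.8 × 1.915 = 392.2 N·m clockwise.
Crate: 30.5 × 9.8 = 298.9 N down at 3.069 m → arm 0.761 m, τ = 298.9 × 0.761 = 227.5 N·m clockwise.
Lamp: 7.04 × 9.8 = 68.99 N down at 0.39 m → arm 3.44 m, τ = 68.99 × 3.44 = 237.3 N·m clockwise.
Paint can: 5.09 × 9.8 = 49.88 N down at 1.4 m → arm 2.43 m, τ = 49.88 × 2.43 = 121.2 N·m clockwise.
Net moment of the loads = 978.2 N·m clockwise.
The upward force F acts at the right end, arm 3.83 m, giving F × 3.83 counterclockwise.
For rotational equilibrium, F × 3.83 = 978.2, so F = 978.2 / 3.83 = 255 N.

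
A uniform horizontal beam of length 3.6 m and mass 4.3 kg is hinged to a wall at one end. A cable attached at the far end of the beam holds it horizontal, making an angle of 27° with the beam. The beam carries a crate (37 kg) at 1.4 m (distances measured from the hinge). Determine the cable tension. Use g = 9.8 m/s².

T ≈ 357 N

Choose the hinge as the axis so the unknown hinge reaction has zero arm there.
Beam weight: 4.3 × 9.8 = 42.14 N down at 1.8 m → arm 1.8 m, τ = 42.14 × 1.8 = 75.85 N·m clockwise.
Crate: 37 × 9.8 = 362.6 N down at 1.4 m → arm 1.4 m, τ = 362.6 × 1.4 = 507.6 N·m clockwise.
Total clockwise load moment = 583.5 N·m.
The cable tension T acts at 3.6 m; only its component perpendicular to the beam, T sinθ, produces torque. sin 27° = 0.454.
Στ = 0 ⇒ T × 3.6 × 0.454 = 583.5 ⇒ T = 583.5 / 1.634 = 357 N.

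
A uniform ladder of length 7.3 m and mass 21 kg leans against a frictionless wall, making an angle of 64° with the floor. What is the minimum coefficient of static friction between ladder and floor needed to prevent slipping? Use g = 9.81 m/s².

μ_min ≈ 0.244

Take moments about the foot of the ladder.
Ladder weight 21×9.81 = 206 N acts at 3.65 m along the ladder; its horizontal arm is 3.65·cos64° = 1.6 m → τ = 329.6 N·m clockwise.
Wall normal N acts horizontally at the top; its moment arm is the height L sinθ = 7.3·sin64° = 6.561 m, counterclockwise.
Balancing moments: N × 6.561 = 329.6, giving N = 50.24 N.
ΣFx = 0 ⇒ f = N_wall = 50.24 N. ΣFy = 0 ⇒ N_floor = 206 N.
μ_min = f / N_floor = 50.24 / 206 = 0.244.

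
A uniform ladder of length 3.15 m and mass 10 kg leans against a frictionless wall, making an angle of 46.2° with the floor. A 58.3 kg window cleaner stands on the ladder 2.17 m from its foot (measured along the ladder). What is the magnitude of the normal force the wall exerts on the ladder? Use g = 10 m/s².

About the foot of the ladder:
Ladder weight 10×10 = 100 N acts at 1.575 m along the ladder; its horizontal arm is 1.575·cos46.2° = 1.09 m → τ = 109 N·m clockwise.
Window cleaner: 58.3×10 = 583 N at 2.17 m → arm 1.502 m → τ = 875.7 N·m clockwise.
Wall normal N acts horizontally at the top; its moment arm is the height L sinθ = 3.15·sin46.2° = 2.274 m, counterclockwise.
Setting net torque to zero: N × 2.274 = 984.7 → N = 433 N.

N_wall ≈ 433 N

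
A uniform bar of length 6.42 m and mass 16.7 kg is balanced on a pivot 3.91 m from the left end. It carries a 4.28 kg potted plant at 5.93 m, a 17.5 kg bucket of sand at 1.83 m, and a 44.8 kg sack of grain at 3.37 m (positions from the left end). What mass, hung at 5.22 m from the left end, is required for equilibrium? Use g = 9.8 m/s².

About the pivot (at 3.91 m from the left end):
Beam weight: 16.7 × 9.8 = 163.7 N down at 3.21 m → arm 0.7 m, τ = 163.7 × 0.7 = 114.6 N·m counterclockwise.
Potted plant: 4.28 × 9.8 = 41.94 N down at 5.93 m → arm 2.02 m, τ = 41.94 × 2.02 = 84.72 N·m clockwise.
Bucket of sand: 17.5 × 9.8 = 171.5 N down at 1.83 m → arm 2.08 m, τ = 171.5 × 2.08 = 356.7 N·m counterclockwise.
Sack of grain: 44.8 × 9.8 = 439 N down at 3.37 m → arm 0.54 m, τ = 439 × 0.54 = 237.1 N·m counterclockwise.
Net moment of known loads = 623.7 N·m counterclockwise.
An unknown mass m at 5.22 m has arm 1.31 m; its moment is m·g·1.31 clockwise.
Στ = 0 ⇒ m × 9.8 × 1.31 = 623.7 ⇒ m = 623.7 / (9.8 × 1.31) = 48.6 kg.

m ≈ 48.6 kg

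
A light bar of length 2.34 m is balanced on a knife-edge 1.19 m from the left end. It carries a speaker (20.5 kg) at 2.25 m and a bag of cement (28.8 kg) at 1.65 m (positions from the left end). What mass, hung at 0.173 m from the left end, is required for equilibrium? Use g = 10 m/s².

m ≈ 34.4 kg

Choose the knife-edge (at 1.19 m from the left end) as the axis so the support reaction has zero arm there.
Speaker: 20.5 × 10 = 205 N down at 2.25 m → arm 1.06 m, τ = 205 × 1.06 = 217.3 N·m clockwise.
Bag of cement: 28.8 × 10 = 288 N down at 1.65 m → arm 0.46 m, τ = 288 × 0.46 = 132.5 N·m clockwise.
Net moment of known loads = 349.8 N·m clockwise.
An unknown mass m at 0.173 m has arm 1.017 m; its moment is m·g·1.017 counterclockwise.
Στ = 0 ⇒ m × 10 × 1.017 = 349.8 ⇒ m = 349.8 / (10 × 1.017) = 34.4 kg.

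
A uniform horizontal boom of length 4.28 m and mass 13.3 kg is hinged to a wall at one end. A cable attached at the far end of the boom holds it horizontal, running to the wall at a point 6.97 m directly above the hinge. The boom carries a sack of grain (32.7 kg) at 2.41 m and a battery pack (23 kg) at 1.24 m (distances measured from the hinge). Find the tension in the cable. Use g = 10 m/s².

About the hinge:
Beam weight: 13.3 × 10 = 133 N down at 2.14 m → arm 2.14 m, τ = 133 × 2.14 = 284.6 N·m clockwise.
Sack of grain: 32.7 × 10 = 327 N down at 2.41 m → arm 2.41 m, τ = 327 × 2.41 = 788.1 N·m clockwise.
Battery pack: 23 × 10 = 230 N down at 1.24 m → arm 1.24 m, τ = 230 × 1.24 = 285.2 N·m clockwise.
Total clockwise load moment = 1358 N·m.
The cable tension T acts at 4.28 m; only its component perpendicular to the boom, T sinθ, produces torque. sinθ = h/√(h²+d²) = 6.97/√(6.97²+4.28²) = 0.8522.
For rotational equilibrium, T × 4.28 × 0.8522 = 1358, so T = 1358 / 3.647 = 372 N.

T ≈ 372 N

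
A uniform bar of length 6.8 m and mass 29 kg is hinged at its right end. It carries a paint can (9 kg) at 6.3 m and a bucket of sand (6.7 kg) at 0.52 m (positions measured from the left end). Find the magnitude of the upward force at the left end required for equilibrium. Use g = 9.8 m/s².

F ≈ 209 N

Sum moments about the right end (the unknown pivot reaction has zero arm there).
Beam weight: 29 × 9.8 = 284.2 N down at 3.4 m → arm 3.4 m, τ = 284.2 × 3.4 = 966.3 N·m counterclockwise.
Paint can: 9 × 9.8 = 88.2 N down at 6.3 m → arm 0.5 m, τ = 88.2 × 0.5 = 44.1 N·m counterclockwise.
Bucket of sand: 6.7 × 9.8 = 65.66 N down at 0.52 m → arm 6.28 m, τ = 65.66 × 6.28 = 412.3 N·m counterclockwise.
Net moment of the loads = 1423 N·m counterclockwise.
The upward force F acts at the left end, arm 6.8 m, giving F × 6.8 clockwise.
For rotational equilibrium, F × 6.8 = 1423, so F = 1423 / 6.8 = 209 N.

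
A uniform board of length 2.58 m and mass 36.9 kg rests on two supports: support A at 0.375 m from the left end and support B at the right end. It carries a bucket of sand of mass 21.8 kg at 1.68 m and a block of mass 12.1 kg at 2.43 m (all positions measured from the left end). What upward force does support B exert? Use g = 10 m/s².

Take moments about support A.
Beam weight: 36.9 × 10 = 369 N down at 1.29 m → arm 0.915 m, τ = 369 × 0.915 = 337.6 N·m clockwise.
Bucket of sand: 21.8 × 10 = 218 N down at 1.68 m → arm 1.305 m, τ = 218 × 1.305 = 284.5 N·m clockwise.
Block: 12.1 × 10 = 121 N down at 2.43 m → arm 2.055 m, τ = 121 × 2.055 = 248.7 N·m clockwise.
Net load moment about support A = 870.8 N·m clockwise.
Reaction R at support B is upward at 2.58 m, arm 2.205 m → moment R × 2.205 counterclockwise.
Balancing moments: R × 2.205 = 870.8, giving R = 395 N.

R_B ≈ 395 N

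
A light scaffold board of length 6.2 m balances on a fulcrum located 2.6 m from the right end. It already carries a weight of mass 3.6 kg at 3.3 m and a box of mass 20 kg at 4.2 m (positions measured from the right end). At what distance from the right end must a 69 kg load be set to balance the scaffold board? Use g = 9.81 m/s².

Take moments about the fulcrum (at 2.6 m from the right end).
Weight: 3.6 × 9.81 = 35.32 N down at 3.3 m → arm 0.7 m, τ = 35.32 × 0.7 = 24.72 N·m counterclockwise.
Box: 20 × 9.81 = 196.2 N down at 4.2 m → arm 1.6 m, τ = 196.2 × 1.6 = 313.9 N·m counterclockwise.
Net moment of existing loads = 338.6 N·m counterclockwise.
The load weighs 69 × 9.81 = 676.9 N and must supply an equal clockwise moment, so its lever arm about the fulcrum is 338.6 / 676.9 = 0.5 m.
That puts it at 2.6 − 0.5 = 2.1 m from the right end.

x ≈ 2.1 m from the right end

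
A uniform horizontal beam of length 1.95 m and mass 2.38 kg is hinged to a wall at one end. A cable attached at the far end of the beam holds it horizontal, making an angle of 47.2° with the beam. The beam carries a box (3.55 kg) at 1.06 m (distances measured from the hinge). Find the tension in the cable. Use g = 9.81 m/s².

About the hinge:
Beam weight: 2.38 × 9.81 = 23.35 N down at 0.975 m → arm 0.975 m, τ = 23.35 × 0.975 = 22.77 N·m clockwise.
Box: 3.55 × 9.81 = 34.83 N down at 1.06 m → arm 1.06 m, τ = 34.83 × 1.06 = 36.92 N·m clockwise.
Total clockwise load moment = 59.69 N·m.
The cable tension T acts at 1.95 m; only its component perpendicular to the beam, T sinθ, produces torque. sin 47.2° = 0.7337.
Balancing moments: T × 1.95 × 0.7337 = 59.69, giving T = 59.69 / 1.431 = 41.7 N.

T ≈ 41.7 N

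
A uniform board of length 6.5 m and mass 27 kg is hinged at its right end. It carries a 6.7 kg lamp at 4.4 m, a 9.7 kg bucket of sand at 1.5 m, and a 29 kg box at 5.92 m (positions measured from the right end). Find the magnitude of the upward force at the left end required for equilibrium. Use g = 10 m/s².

F ≈ 467 N

Taking torques about the right end:
Beam weight: 27 × 10 = 270 N down at 3.25 m → arm 3.25 m, τ = 270 × 3.25 = 877.5 N·m counterclockwise.
Lamp: 6.7 × 10 = 67 N down at 4.4 m → arm 4.4 m, τ = 67 × 4.4 = 294.8 N·m counterclockwise.
Bucket of sand: 9.7 × 10 = 97 N down at 1.5 m → arm 1.5 m, τ = 97 × 1.5 = 145.5 N·m counterclockwise.
Box: 29 × 10 = 290 N down at 5.92 m → arm 5.92 m, τ = 290 × 5.92 = 1717 N·m counterclockwise.
Net moment of the loads = 3035 N·m counterclockwise.
The upward force F acts at the left end, arm 6.5 m, giving F × 6.5 clockwise.
For rotational equilibrium, F × 6.5 = 3035, so F = 3035 / 6.5 = 467 N.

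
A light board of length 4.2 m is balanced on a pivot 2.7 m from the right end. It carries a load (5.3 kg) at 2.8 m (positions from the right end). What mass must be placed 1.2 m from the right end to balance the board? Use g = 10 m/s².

Choose the pivot (at 2.7 m from the right end) as the axis so the support reaction has zero arm there.
Load: 5.3 × 10 = 53 N down at 2.8 m → arm 0.1 m, τ = 53 × 0.1 = 5.3 N·m counterclockwise.
Net moment of known loads = 5.3 N·m counterclockwise.
An unknown mass m at 1.2 m has arm 1.5 m; its moment is m·g·1.5 clockwise.
Setting net torque to zero: m × 10 × 1.5 = 5.3 → m = 5.3 / (10 × 1.5) = 0.353 kg.

m ≈ 0.353 kg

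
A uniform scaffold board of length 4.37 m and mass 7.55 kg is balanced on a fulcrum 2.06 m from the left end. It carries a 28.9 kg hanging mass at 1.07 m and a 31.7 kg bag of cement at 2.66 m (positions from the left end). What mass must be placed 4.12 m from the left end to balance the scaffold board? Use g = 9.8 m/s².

m ≈ 4.2 kg

About the fulcrum (at 2.06 m from the left end):
Beam weight: 7.55 × 9.8 = 73.99 N down at 2.185 m → arm 0.125 m, τ = 73.99 × 0.125 = 9.249 N·m clockwise.
Hanging mass: 28.9 × 9.8 = 283.2 N down at 1.07 m → arm 0.99 m, τ = 283.2 × 0.99 = 280.4 N·m counterclockwise.
Bag of cement: 31.7 × 9.8 = 310.7 N down at 2.66 m → arm 0.6 m, τ = 310.7 × 0.6 = 186.4 N·m clockwise.
Net moment of known loads = 84.75 N·m counterclockwise.
An unknown mass m at 4.12 m has arm 2.06 m; its moment is m·g·2.06 clockwise.
Στ = 0 ⇒ m × 9.8 × 2.06 = 84.75 ⇒ m = 84.75 / (9.8 × 2.06) = 4.2 kg.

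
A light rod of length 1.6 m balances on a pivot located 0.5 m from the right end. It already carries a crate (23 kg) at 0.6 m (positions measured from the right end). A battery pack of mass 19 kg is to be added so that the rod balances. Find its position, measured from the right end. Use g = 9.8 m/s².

x ≈ 0.379 m from the right end

Take moments about the pivot (at 0.5 m from the right end).
Crate: 23 × 9.8 = 225.4 N down at 0.6 m → arm 0.1 m, τ = 225.4 × 0.1 = 22.54 N·m counterclockwise.
Net moment of existing loads = 22.54 N·m counterclockwise.
The battery pack weighs 19 × 9.8 = 186.2 N and must supply an equal clockwise moment, so its lever arm about the pivot is 22.54 / 186.2 = 0.121 m.
That puts it at 0.5 − 0.121 = 0.379 m from the right end.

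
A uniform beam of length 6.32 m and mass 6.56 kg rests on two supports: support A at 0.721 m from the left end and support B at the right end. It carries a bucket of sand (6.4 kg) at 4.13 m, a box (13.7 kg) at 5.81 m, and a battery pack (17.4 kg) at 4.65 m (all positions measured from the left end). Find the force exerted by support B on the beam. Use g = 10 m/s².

R_B ≈ 314 N

About support A:
Beam weight: 6.56 × 10 = 65.6 N down at 3.16 m → arm 2.439 m, τ = 65.6 × 2.439 = 160 N·m clockwise.
Bucket of sand: 6.4 × 10 = 64 N down at 4.13 m → arm 3.409 m, τ = 64 × 3.409 = 218.2 N·m clockwise.
Box: 13.7 × 10 = 137 N down at 5.81 m → arm 5.089 m, τ = 137 × 5.089 = 697.2 N·m clockwise.
Battery pack: 17.4 × 10 = 174 N down at 4.65 m → arm 3.929 m, τ = 174 × 3.929 = 683.6 N·m clockwise.
Net load moment about support A = 1759 N·m clockwise.
Reaction R at support B is upward at 6.32 m, arm 5.599 m → moment R × 5.599 counterclockwise.
Balancing moments: R × 5.599 = 1759, giving R = 314 N.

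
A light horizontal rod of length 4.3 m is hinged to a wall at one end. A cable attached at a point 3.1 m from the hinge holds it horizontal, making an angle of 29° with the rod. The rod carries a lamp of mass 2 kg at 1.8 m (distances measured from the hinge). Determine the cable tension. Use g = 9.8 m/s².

T ≈ 23.5 N

Take moments about the hinge.
Lamp: 2 × 9.8 = 19.6 N down at 1.8 m → arm 1.8 m, τ = 19.6 × 1.8 = 35.28 N·m clockwise.
Total clockwise load moment = 35.28 N·m.
The cable tension T acts at 3.1 m; only its component perpendicular to the rod, T sinθ, produces torque. sin 29° = 0.4848.
For rotational equilibrium, T × 3.1 × 0.4848 = 35.28, so T = 35.28 / 1.503 = 23.5 N.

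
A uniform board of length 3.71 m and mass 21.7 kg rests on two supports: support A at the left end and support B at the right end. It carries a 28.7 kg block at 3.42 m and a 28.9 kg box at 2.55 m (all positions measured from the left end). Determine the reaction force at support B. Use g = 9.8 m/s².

R_B ≈ 560 N

Taking torques about support A:
Beam weight: 21.7 × 9.8 = 212.7 N down at 1.855 m → arm 1.855 m, τ = 212.7 × 1.855 = 394.6 N·m clockwise.
Block: 28.7 × 9.8 = 281.3 N down at 3.42 m → arm 3.42 m, τ = 281.3 × 3.42 = 962 N·m clockwise.
Box: 28.9 × 9.8 = 283.2 N down at 2.55 m → arm 2.55 m, τ = 283.2 × 2.55 = 722.2 N·m clockwise.
Net load moment about support A = 2079 N·m clockwise.
Reaction R at support B is upward at 3.71 m, arm 3.71 m → moment R × 3.71 counterclockwise.
Balancing moments: R × 3.71 = 2079, giving R = 560 N.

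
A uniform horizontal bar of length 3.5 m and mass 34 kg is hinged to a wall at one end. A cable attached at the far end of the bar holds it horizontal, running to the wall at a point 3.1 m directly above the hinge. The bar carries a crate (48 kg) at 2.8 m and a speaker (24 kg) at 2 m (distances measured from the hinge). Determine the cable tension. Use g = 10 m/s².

Take moments about the hinge.
Beam weight: 34 × 10 = 340 N down at 1.75 m → arm 1.75 m, τ = 340 × 1.75 = 595 N·m clockwise.
Crate: 48 × 10 = 480 N down at 2.8 m → arm 2.8 m, τ = 480 × 2.8 = 1344 N·m clockwise.
Speaker: 24 × 10 = 240 N down at 2 m → arm 2 m, τ = 240 × 2 = 480 N·m clockwise.
Total clockwise load moment = 2419 N·m.
The cable tension T acts at 3.5 m; only its component perpendicular to the bar, T sinθ, produces torque. sinθ = h/√(h²+d²) = 3.1/√(3.1²+3.5²) = 0.663.
For rotational equilibrium, T × 3.5 × 0.663 = 2419, so T = 2419 / 2.321 = 1040 N.

T ≈ 1040 N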